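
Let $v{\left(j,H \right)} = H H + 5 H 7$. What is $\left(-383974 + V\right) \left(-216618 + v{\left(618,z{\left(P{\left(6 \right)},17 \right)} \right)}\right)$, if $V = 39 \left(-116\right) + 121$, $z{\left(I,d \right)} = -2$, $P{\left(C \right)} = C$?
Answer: $84155081868$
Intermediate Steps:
$V = -4403$ ($V = -4524 + 121 = -4403$)
$v{\left(j,H \right)} = H^{2} + 35 H$
$\left(-383974 + V\right) \left(-216618 + v{\left(618,z{\left(P{\left(6 \right)},17 \right)} \right)}\right) = \left(-383974 - 4403\right) \left(-216618 - 2 \left(35 - 2\right)\right) = - 388377 \left(-216618 - 66\right) = \left(-388377\right) \left(-216684\right) = 84155081868$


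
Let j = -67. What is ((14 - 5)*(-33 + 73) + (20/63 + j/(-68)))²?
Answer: 2395749848041/18352656 ≈ 1.3054e+5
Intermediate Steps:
((14 - 5)*(-33 + 73) + (20/63 + j/(-68)))² = ((14 - 5)*(-33 + 73) + (20/63 - 67/(-68)))² = (9*40 + (20*(1/63) - 67*(-1/68)))² = (360 + (20/63 + 67/68))² = (360 + 5581/4284)² = (1547821/4284)² = 2395749848041/18352656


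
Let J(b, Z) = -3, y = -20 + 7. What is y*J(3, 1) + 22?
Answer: 61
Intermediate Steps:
y = -13
y*J(3, 1) + 22 = -13*(-3) + 22 = 39 + 22 = 61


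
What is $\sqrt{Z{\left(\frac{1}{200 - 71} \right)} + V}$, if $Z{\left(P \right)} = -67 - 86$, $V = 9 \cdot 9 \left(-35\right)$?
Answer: $6 i \sqrt{83} \approx 54.663 i$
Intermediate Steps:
$V = -2835$ ($V = 81 \left(-35\right) = -2835$)
$Z{\left(P \right)} = -153$ ($Z{\left(P \right)} = -67 - 86 = -153$)
$\sqrt{Z{\left(\frac{1}{200 - 71} \right)} + V} = \sqrt{-153 - 2835} = \sqrt{-2988} = 6 i \sqrt{83}$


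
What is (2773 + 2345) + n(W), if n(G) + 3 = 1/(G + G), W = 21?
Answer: 214831/42 ≈ 5115.0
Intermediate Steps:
n(G) = -3 + 1/(2*G) (n(G) = -3 + 1/(G + G) = -3 + 1/(2*G))
(2773 + 2345) + n(W) = (2773 + 2345) + (-3 + (1/2)/21) = 5118 + (-3 + (1/2)*(1/21)) = 5118 + (-3 + 1/42) = 5118 - 125/42 = 214831/42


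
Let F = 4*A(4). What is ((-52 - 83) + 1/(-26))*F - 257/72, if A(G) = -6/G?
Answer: 755035/936 ≈ 806.66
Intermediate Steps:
F = -6 (F = 4*(-6/4) = 4*(-6*1/4) = 4*(-3/2) = -6)
((-52 - 83) + 1/(-26))*F - 257/72 = ((-52 - 83) + 1/(-26))*(-6) - 257/72 = (-135 - 1/26)*(-6) - 257*1/72 = -3511/26*(-6) - 257/72 = 10533/13 - 257/72 = 755035/936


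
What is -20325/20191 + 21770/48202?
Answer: -38581970/69517613 ≈ -0.55500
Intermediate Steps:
-20325/20191 + 21770/48202 = -20325*1/20191 + 21770*(1/48202) = -20325/20191 + 1555/3443 = -38581970/69517613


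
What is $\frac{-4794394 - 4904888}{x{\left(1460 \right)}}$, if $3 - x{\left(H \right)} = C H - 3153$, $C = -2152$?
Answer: $- \frac{4849641}{1572538} \approx -3.084$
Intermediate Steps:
$x{\left(H \right)} = 3156 + 2152 H$ ($x{\left(H \right)} = 3 - \left(- 2152 H - 3153\right) = 3 - \left(-3153 - 2152 H\right) = 3 + \left(3153 + 2152 H\right) = 3156 + 2152 H$)
$\frac{-4794394 - 4904888}{x{\left(1460 \right)}} = \frac{-4794394 - 4904888}{3156 + 2152 \cdot 1460} = - \frac{9699282}{3156 + 3141920} = - \frac{9699282}{3145076} = \left(-9699282\right) \frac{1}{3145076} = - \frac{4849641}{1572538}$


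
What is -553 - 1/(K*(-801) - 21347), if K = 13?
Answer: -17563279/31760 ≈ -553.00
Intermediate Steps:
-553 - 1/(K*(-801) - 21347) = -553 - 1/(13*(-801) - 21347) = -553 - 1/(-10413 - 21347) = -553 - 1/(-31760) = -553 - 1*(-1/31760) = -553 + 1/31760 = -17563279/31760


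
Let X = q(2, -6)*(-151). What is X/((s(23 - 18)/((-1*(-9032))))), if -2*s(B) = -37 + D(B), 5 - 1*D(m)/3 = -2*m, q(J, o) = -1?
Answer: -340958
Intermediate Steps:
D(m) = 15 + 6*m (D(m) = 15 - (-6)*m = 15 + 6*m)
s(B) = 11 - 3*B (s(B) = -(-37 + (15 + 6*B))/2 = -(-22 + 6*B)/2 = 11 - 3*B)
X = 151 (X = -1*(-151) = 151)
X/((s(23 - 18)/((-1*(-9032))))) = 151/(((11 - 3*(23 - 18))/((-1*(-9032))))) = 151/(((11 - 3*5)/9032)) = 151/(((11 - 15)*(1/9032))) = 151/((-4*1/9032)) = 151/(-1/2258) = 151*(-2258) = -340958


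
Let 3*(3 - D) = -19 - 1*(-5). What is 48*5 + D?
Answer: 743/3 ≈ 247.67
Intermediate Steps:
D = 23/3 (D = 3 - (-19 - 1*(-5))/3 = 3 - (-19 + 5)/3 = 3 - ⅓*(-14) = 3 + 14/3 = 23/3 ≈ 7.6667)
48*5 + D = 48*5 + 23/3 = 240 + 23/3 = 743/3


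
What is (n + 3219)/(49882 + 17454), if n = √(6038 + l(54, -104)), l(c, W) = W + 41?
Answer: 3219/67336 + 5*√239/67336 ≈ 0.048953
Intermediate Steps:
l(c, W) = 41 + W
n = 5*√239 (n = √(6038 + (41 - 104)) = √(6038 - 63) = √5975 = 5*√239 ≈ 77.298)
(n + 3219)/(49882 + 17454) = (5*√239 + 3219)/(49882 + 17454) = (3219 + 5*√239)/67336 = (3219 + 5*√239)*(1/67336) = 3219/67336 + 5*√239/67336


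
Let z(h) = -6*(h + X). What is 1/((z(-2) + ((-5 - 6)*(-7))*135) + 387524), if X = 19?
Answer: 1/397817 ≈ 2.5137e-6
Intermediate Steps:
z(h) = -114 - 6*h (z(h) = -6*(h + 19) = -6*(19 + h) = -114 - 6*h)
1/((z(-2) + ((-5 - 6)*(-7))*135) + 387524) = 1/(((-114 - 6*(-2)) + ((-5 - 6)*(-7))*135) + 387524) = 1/(((-114 + 12) - 11*(-7)*135) + 387524) = 1/((-102 + 77*135) + 387524) = 1/((-102 + 10395) + 387524) = 1/(10293 + 387524) = 1/397817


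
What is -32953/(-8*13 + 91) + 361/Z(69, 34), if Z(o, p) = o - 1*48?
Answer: 696706/273 ≈ 2552.0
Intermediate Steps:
Z(o, p) = -48 + o (Z(o, p) = o - 48 = -48 + o)
-32953/(-8*13 + 91) + 361/Z(69, 34) = -32953/(-8*13 + 91) + 361/(-48 + 69) = -32953/(-104 + 91) + 361/21 = -32953/(-13) + 361*(1/21) = -32953*(-1/13) + 361/21 = 32953/13 + 361/21 = 696706/273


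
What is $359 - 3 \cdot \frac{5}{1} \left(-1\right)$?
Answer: $5385$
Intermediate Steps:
$359 - 3 \cdot \frac{5}{1} \left(-1\right) = 359 - 3 \cdot 5 \cdot 1 \left(-1\right) = 359 \left(-3\right) 5 \left(-1\right) = 359 \left(\left(-15\right) \left(-1\right)\right) = 359 \cdot 15 = 5385$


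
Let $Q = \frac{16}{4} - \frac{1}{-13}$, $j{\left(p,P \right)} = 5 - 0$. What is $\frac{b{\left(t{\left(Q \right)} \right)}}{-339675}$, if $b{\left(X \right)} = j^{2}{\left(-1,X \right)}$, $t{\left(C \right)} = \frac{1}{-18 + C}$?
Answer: $- \frac{1}{13587} \approx -7.36 \cdot 10^{-5}$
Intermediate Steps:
$j{\left(p,P \right)} = 5$ ($j{\left(p,P \right)} = 5 + 0 = 5$)
$Q = \frac{53}{13}$ ($Q = 16 \cdot \frac{1}{4} - - \frac{1}{13} = 4 + \frac{1}{13} = \frac{53}{13} \approx 4.0769$)
$b{\left(X \right)} = 25$ ($b{\left(X \right)} = 5^{2} = 25$)
$\frac{b{\left(t{\left(Q \right)} \right)}}{-339675} = \frac{25}{-339675} = 25 \left(- \frac{1}{339675}\right) = - \frac{1}{13587}$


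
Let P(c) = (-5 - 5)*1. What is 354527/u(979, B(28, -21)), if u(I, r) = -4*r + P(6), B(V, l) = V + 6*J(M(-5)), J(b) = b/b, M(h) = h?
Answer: -354527/146 ≈ -2428.3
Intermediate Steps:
J(b) = 1
B(V, l) = 6 + V (B(V, l) = V + 6*1 = V + 6 = 6 + V)
P(c) = -10 (P(c) = -10*1 = -10)
u(I, r) = -10 - 4*r (u(I, r) = -4*r - 10 = -10 - 4*r)
354527/u(979, B(28, -21)) = 354527/(-10 - 4*(6 + 28)) = 354527/(-10 - 4*34) = 354527/(-10 - 136) = 354527/(-146) = 354527*(-1/146) = -354527/146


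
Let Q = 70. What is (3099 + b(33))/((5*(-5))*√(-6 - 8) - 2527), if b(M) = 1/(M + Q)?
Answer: -115230478/94090191 + 7979950*I*√14/658631337 ≈ -1.2247 + 0.045334*I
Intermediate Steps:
b(M) = 1/(70 + M) (b(M) = 1/(M + 70) = 1/(70 + M))
(3099 + b(33))/((5*(-5))*√(-6 - 8) - 2527) = (3099 + 1/(70 + 33))/((5*(-5))*√(-6 - 8) - 2527) = (3099 + 1/103)/(-25*I*√14 - 2527) = 319198/(103*(-25*I*√14 - 2527)) = 319198/(103*(-2527 - 25*I*√14))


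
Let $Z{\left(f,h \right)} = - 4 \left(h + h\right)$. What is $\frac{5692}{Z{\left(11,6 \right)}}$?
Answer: $- \frac{1423}{12} \approx -118.58$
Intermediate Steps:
$Z{\left(f,h \right)} = - 8 h$ ($Z{\left(f,h \right)} = - 4 \cdot 2 h = - 8 h$)
$\frac{5692}{Z{\left(11,6 \right)}} = \frac{5692}{\left(-8\right) 6} = \frac{5692}{-48} = 5692 \left(- \frac{1}{48}\right) = - \frac{1423}{12}$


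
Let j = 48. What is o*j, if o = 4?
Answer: 192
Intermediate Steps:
o*j = 4*48 = 192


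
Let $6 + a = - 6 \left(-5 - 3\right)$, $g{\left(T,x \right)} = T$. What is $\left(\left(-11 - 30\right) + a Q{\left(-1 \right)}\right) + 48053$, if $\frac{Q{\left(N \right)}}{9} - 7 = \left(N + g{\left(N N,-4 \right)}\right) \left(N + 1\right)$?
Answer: $50658$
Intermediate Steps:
$a = 42$ ($a = -6 - 6 \left(-5 - 3\right) = -6 - -48 = -6 + 48 = 42$)
$Q{\left(N \right)} = 63 + 9 \left(1 + N\right) \left(N + N^{2}\right)$ ($Q{\left(N \right)} = 63 + 9 \left(N + N N\right) \left(N + 1\right) = 63 + 9 \left(N + N^{2}\right) \left(1 + N\right) = 63 + 9 \left(1 + N\right) \left(N + N^{2}\right)$)
$\left(\left(-11 - 30\right) + a Q{\left(-1 \right)}\right) + 48053 = \left(\left(-11 - 30\right) + 42 \left(63 + 9 \left(-1\right) + 9 \left(-1\right)^{3} + 18 \left(-1\right)^{2}\right)\right) + 48053 = \left(-41 + 42 \left(63 - 9 + 9 \left(-1\right) + 18 \cdot 1\right)\right) + 48053 = \left(-41 + 42 \left(63 - 9 - 9 + 18\right)\right) + 48053 = \left(-41 + 42 \cdot 63\right) + 48053 = \left(-41 + 2646\right) + 48053 = 2605 + 48053 = 50658$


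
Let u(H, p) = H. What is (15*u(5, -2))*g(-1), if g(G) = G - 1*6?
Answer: -525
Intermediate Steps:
g(G) = -6 + G (g(G) = G - 6 = -6 + G)
(15*u(5, -2))*g(-1) = (15*5)*(-6 - 1) = 75*(-7) = -525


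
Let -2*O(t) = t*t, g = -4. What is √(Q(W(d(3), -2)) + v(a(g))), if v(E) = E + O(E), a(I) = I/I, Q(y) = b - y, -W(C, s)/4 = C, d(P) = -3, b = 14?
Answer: √10/2 ≈ 1.5811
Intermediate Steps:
W(C, s) = -4*C
Q(y) = 14 - y
O(t) = -t²/2 (O(t) = -t*t/2 = -t²/2)
a(I) = 1
v(E) = E - E²/2
√(Q(W(d(3), -2)) + v(a(g))) = √((14 - (-4)*(-3)) + (½)*1*(2 - 1*1)) = √((14 - 1*12) + (½)*1*(2 - 1)) = √((14 - 12) + (½)*1*1) = √(2 + ½) = √(5/2) = √10/2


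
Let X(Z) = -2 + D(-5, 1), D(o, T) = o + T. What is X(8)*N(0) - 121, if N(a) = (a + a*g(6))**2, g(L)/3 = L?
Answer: -121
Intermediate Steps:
D(o, T) = T + o
g(L) = 3*L
X(Z) = -6 (X(Z) = -2 + (1 - 5) = -2 - 4 = -6)
N(a) = 361*a**2 (N(a) = (a + a*(3*6))**2 = (a + a*18)**2 = (a + 18*a)**2 = (19*a)**2 = 361*a**2)
X(8)*N(0) - 121 = -2166*0**2 - 121 = -2166*0 - 121 = -6*0 - 121 = 0 - 121 = -121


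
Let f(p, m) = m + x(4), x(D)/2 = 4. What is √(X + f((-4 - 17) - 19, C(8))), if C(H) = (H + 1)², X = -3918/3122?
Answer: √213810170/1561 ≈ 9.3672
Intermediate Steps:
X = -1959/1561 (X = -3918*1/3122 = -1959/1561 ≈ -1.2550)
x(D) = 8 (x(D) = 2*4 = 8)
C(H) = (1 + H)²
f(p, m) = 8 + m (f(p, m) = m + 8 = 8 + m)
√(X + f((-4 - 17) - 19, C(8))) = √(-1959/1561 + (8 + (1 + 8)²)) = √(-1959/1561 + (8 + 9²)) = √(-1959/1561 + (8 + 81)) = √(-1959/1561 + 89) = √(136970/1561) = √213810170/1561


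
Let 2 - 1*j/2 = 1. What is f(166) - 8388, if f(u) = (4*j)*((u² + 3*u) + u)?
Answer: 217372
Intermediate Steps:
j = 2 (j = 4 - 2*1 = 4 - 2 = 2)
f(u) = 8*u² + 32*u (f(u) = (4*2)*((u² + 3*u) + u) = 8*(u² + 4*u) = 8*u² + 32*u)
f(166) - 8388 = 8*166*(4 + 166) - 8388 = 8*166*170 - 8388 = 225760 - 8388 = 217372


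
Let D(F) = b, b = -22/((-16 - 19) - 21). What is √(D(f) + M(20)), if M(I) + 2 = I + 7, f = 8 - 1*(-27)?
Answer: 3*√553/14 ≈ 5.0391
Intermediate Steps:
f = 35 (f = 8 + 27 = 35)
M(I) = 5 + I (M(I) = -2 + (I + 7) = -2 + (7 + I) = 5 + I)
b = 11/28 (b = -22/(-35 - 21) = -22/(-56) = -22*(-1/56) = 11/28 ≈ 0.39286)
D(F) = 11/28
√(D(f) + M(20)) = √(11/28 + (5 + 20)) = √(11/28 + 25) = √(711/28) = 3*√553/14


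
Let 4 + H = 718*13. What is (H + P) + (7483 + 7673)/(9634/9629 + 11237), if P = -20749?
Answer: -1235512126109/108210707 ≈ -11418.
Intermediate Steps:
H = 9330 (H = -4 + 718*13 = -4 + 9334 = 9330)
(H + P) + (7483 + 7673)/(9634/9629 + 11237) = (9330 - 20749) + (7483 + 7673)/(9634/9629 + 11237) = -11419 + 15156/(9634*(1/9629) + 11237) = -11419 + 15156/(9634/9629 + 11237) = -11419 + 15156/(108210707/9629) = -11419 + 15156*(9629/108210707) = -11419 + 145937124/108210707 = -1235512126109/108210707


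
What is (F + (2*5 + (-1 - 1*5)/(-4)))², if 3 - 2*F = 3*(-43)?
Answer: 24025/4 ≈ 6006.3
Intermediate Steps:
F = 66 (F = 3/2 - 3*(-43)/2 = 3/2 - ½*(-129) = 3/2 + 129/2 = 66)
(F + (2*5 + (-1 - 1*5)/(-4)))² = (66 + (2*5 + (-1 - 1*5)/(-4)))² = (66 + (10 + (-1 - 5)*(-¼)))² = (66 + (10 - 6*(-¼)))² = (66 + (10 + 3/2))² = (66 + 23/2)² = (155/2)² = 24025/4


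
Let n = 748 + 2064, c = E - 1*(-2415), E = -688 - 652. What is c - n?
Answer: -1737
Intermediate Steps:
E = -1340
c = 1075 (c = -1340 - 1*(-2415) = -1340 + 2415 = 1075)
n = 2812
c - n = 1075 - 1*2812 = 1075 - 2812 = -1737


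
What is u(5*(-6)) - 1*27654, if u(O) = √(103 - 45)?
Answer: -27654 + √58 ≈ -27646.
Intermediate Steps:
u(O) = √58
u(5*(-6)) - 1*27654 = √58 - 1*27654 = √58 - 27654 = -27654 + √58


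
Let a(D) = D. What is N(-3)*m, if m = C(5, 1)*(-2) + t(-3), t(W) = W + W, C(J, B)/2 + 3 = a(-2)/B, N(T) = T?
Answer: -42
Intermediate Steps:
C(J, B) = -6 - 4/B (C(J, B) = -6 + 2*(-2/B) = -6 - 4/B)
t(W) = 2*W
m = 14 (m = (-6 - 4/1)*(-2) + 2*(-3) = (-6 - 4*1)*(-2) - 6 = (-6 - 4)*(-2) - 6 = -10*(-2) - 6 = 20 - 6 = 14)
N(-3)*m = -3*14 = -42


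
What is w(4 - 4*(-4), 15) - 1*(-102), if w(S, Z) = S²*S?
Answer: 8102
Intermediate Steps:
w(S, Z) = S³
w(4 - 4*(-4), 15) - 1*(-102) = (4 - 4*(-4))³ - 1*(-102) = (4 + 16)³ + 102 = 20³ + 102 = 8000 + 102 = 8102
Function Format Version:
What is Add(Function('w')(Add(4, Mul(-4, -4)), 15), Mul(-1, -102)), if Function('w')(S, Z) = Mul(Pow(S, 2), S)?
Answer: 8102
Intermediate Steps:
Function('w')(S, Z) = Pow(S, 3)
Add(Function('w')(Add(4, Mul(-4, -4)), 15), Mul(-1, -102)) = Add(Pow(Add(4, Mul(-4, -4)), 3), Mul(-1, -102)) = Add(Pow(Add(4, 16), 3), 102) = Add(Pow(20, 3), 102) = Add(8000, 102) = 8102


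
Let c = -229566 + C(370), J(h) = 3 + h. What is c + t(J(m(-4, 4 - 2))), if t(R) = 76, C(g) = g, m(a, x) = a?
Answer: -229120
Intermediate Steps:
c = -229196 (c = -229566 + 370 = -229196)
c + t(J(m(-4, 4 - 2))) = -229196 + 76 = -229120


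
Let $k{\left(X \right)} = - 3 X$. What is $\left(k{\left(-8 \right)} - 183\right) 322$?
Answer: $-51198$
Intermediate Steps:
$\left(k{\left(-8 \right)} - 183\right) 322 = \left(\left(-3\right) \left(-8\right) - 183\right) 322 = \left(24 - 183\right) 322 = \left(-159\right) 322 = -51198$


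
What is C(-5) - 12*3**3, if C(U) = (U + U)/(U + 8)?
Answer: -982/3 ≈ -327.33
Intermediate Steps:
C(U) = 2*U/(8 + U) (C(U) = (2*U)/(8 + U) = 2*U/(8 + U))
C(-5) - 12*3**3 = 2*(-5)/(8 - 5) - 12*3**3 = 2*(-5)/3 - 12*27 = 2*(-5)*(1/3) - 324 = -10/3 - 324 = -982/3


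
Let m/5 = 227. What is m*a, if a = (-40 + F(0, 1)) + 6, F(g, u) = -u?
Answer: -39725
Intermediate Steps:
m = 1135 (m = 5*227 = 1135)
a = -35 (a = (-40 - 1*1) + 6 = (-40 - 1) + 6 = -41 + 6 = -35)
m*a = 1135*(-35) = -39725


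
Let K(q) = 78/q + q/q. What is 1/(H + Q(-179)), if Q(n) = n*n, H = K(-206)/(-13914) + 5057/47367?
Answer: 3771313173/120837047840960 ≈ 3.1210e-5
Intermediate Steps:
K(q) = 1 + 78/q (K(q) = 78/q + 1 = 1 + 78/q)
H = 402464867/3771313173 (H = ((78 - 206)/(-206))/(-13914) + 5057/47367 = -1/206*(-128)*(-1/13914) + 5057*(1/47367) = (64/103)*(-1/13914) + 5057/47367 = -32/716571 + 5057/47367 = 402464867/3771313173 ≈ 0.10672)
Q(n) = n**2
1/(H + Q(-179)) = 1/(402464867/3771313173 + (-179)**2) = 1/(402464867/3771313173 + 32041) = 1/(120837047840960/3771313173) = 3771313173/120837047840960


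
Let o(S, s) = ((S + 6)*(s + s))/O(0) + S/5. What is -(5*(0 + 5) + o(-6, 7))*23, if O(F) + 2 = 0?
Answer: -2737/5 ≈ -547.40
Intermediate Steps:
O(F) = -2 (O(F) = -2 + 0 = -2)
o(S, s) = S/5 - s*(6 + S) (o(S, s) = ((S + 6)*(s + s))/(-2) + S/5 = ((6 + S)*(2*s))*(-½) + S*(⅕) = (2*s*(6 + S))*(-½) + S/5 = -s*(6 + S) + S/5 = S/5 - s*(6 + S))
-(5*(0 + 5) + o(-6, 7))*23 = -(5*(0 + 5) + (-6*7 + (⅕)*(-6) - 1*(-6)*7))*23 = -(5*5 + (-42 - 6/5 + 42))*23 = -(25 - 6/5)*23 = -119*23/5 = -1*2737/5 = -2737/5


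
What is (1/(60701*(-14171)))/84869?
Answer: -1/73003793637899 ≈ -1.3698e-14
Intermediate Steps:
(1/(60701*(-14171)))/84869 = ((1/60701)*(-1/14171))*(1/84869) = -1/860193871*1/84869 = -1/73003793637899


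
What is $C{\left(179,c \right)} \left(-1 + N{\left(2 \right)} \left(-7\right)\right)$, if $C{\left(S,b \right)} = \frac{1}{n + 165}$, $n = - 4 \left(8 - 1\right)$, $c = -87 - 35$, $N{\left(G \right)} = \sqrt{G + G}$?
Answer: $- \frac{15}{137} \approx -0.10949$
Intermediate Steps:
$N{\left(G \right)} = \sqrt{2} \sqrt{G}$ ($N{\left(G \right)} = \sqrt{2 G} = \sqrt{2} \sqrt{G}$)
$c = -122$ ($c = -87 - 35 = -122$)
$n = -28$ ($n = \left(-4\right) 7 = -28$)
$C{\left(S,b \right)} = \frac{1}{137}$ ($C{\left(S,b \right)} = \frac{1}{-28 + 165} = \frac{1}{137}$)
$C{\left(179,c \right)} \left(-1 + N{\left(2 \right)} \left(-7\right)\right) = \frac{-1 + \sqrt{2} \sqrt{2} \left(-7\right)}{137} = \frac{-1 + 2 \left(-7\right)}{137} = \frac{-1 - 14}{137} = \frac{1}{137} \left(-15\right) = - \frac{15}{137}$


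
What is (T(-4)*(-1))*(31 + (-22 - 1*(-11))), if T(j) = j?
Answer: 80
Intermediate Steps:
(T(-4)*(-1))*(31 + (-22 - 1*(-11))) = (-4*(-1))*(31 + (-22 - 1*(-11))) = 4*(31 + (-22 + 11)) = 4*(31 - 11) = 4*20 = 80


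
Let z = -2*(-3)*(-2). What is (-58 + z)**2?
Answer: 4900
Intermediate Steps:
z = -12 (z = 6*(-2) = -12)
(-58 + z)**2 = (-58 - 12)**2 = (-70)**2 = 4900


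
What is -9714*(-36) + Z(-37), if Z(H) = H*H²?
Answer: 299051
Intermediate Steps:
Z(H) = H³
-9714*(-36) + Z(-37) = -9714*(-36) + (-37)³ = 349704 - 50653 = 299051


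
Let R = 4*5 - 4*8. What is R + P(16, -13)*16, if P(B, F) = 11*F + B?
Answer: -2044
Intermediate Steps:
P(B, F) = B + 11*F
R = -12 (R = 20 - 32 = -12)
R + P(16, -13)*16 = -12 + (16 + 11*(-13))*16 = -12 + (16 - 143)*16 = -12 - 127*16 = -12 - 2032 = -2044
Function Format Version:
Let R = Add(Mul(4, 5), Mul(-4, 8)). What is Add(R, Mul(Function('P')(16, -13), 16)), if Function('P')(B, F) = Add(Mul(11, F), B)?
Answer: -2044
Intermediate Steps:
Function('P')(B, F) = Add(B, Mul(11, F))
R = -12 (R = Add(20, -32) = -12)
Add(R, Mul(Function('P')(16, -13), 16)) = Add(-12, Mul(Add(16, Mul(11, -13)), 16)) = Add(-12, Mul(Add(16, -143), 16)) = Add(-12, Mul(-127, 16)) = Add(-12, -2032) = -2044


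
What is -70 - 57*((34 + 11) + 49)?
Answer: -5428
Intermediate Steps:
-70 - 57*((34 + 11) + 49) = -70 - 57*(45 + 49) = -70 - 57*94 = -70 - 5358 = -5428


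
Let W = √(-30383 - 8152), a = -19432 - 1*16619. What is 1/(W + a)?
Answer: -12017/433237712 - I*√38535/1299713136 ≈ -2.7738e-5 - 1.5104e-7*I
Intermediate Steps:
a = -36051 (a = -19432 - 16619 = -36051)
W = I*√38535 (W = √(-38535) = I*√38535 ≈ 196.3*I)
1/(W + a) = 1/(I*√38535 - 36051) = 1/(-36051 + I*√38535)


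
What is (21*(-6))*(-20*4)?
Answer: 10080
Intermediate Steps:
(21*(-6))*(-20*4) = -126*(-80) = 10080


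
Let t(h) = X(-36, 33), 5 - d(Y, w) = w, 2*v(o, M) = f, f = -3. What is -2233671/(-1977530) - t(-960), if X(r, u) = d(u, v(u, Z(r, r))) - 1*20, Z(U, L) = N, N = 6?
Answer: 14465163/988765 ≈ 14.630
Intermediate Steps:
Z(U, L) = 6
v(o, M) = -3/2 (v(o, M) = (½)*(-3) = -3/2)
d(Y, w) = 5 - w
X(r, u) = -27/2 (X(r, u) = (5 - 1*(-3/2)) - 1*20 = (5 + 3/2) - 20 = 13/2 - 20 = -27/2)
t(h) = -27/2
-2233671/(-1977530) - t(-960) = -2233671/(-1977530) - 1*(-27/2) = -2233671*(-1/1977530) + 27/2 = 2233671/1977530 + 27/2 = 14465163/988765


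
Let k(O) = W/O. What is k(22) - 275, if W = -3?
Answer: -6053/22 ≈ -275.14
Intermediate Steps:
k(O) = -3/O
k(22) - 275 = -3/22 - 275 = -6053/22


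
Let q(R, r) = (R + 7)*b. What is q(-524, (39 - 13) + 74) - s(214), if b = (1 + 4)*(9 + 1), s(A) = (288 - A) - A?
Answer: -25710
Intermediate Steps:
s(A) = 288 - 2*A
b = 50 (b = 5*10 = 50)
q(R, r) = 350 + 50*R (q(R, r) = (R + 7)*50 = (7 + R)*50 = 350 + 50*R)
q(-524, (39 - 13) + 74) - s(214) = (350 + 50*(-524)) - (288 - 2*214) = (350 - 26200) - (288 - 428) = -25850 - 1*(-140) = -25850 + 140 = -25710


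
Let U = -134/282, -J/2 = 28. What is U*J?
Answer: 3752/141 ≈ 26.610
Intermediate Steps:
J = -56 (J = -2*28 = -56)
U = -67/141 (U = -134*1/282 = -67/141 ≈ -0.47518)
U*J = -67/141*(-56) = 3752/141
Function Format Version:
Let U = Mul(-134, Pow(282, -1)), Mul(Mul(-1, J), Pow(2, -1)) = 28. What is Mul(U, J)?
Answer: Rational(3752, 141) ≈ 26.610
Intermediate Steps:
J = -56 (J = Mul(-2, 28) = -56)
U = Rational(-67, 141) (U = Mul(-134, Rational(1, 282)) = Rational(-67, 141) ≈ -0.47518)
Mul(U, J) = Mul(Rational(-67, 141), -56) = Rational(3752, 141)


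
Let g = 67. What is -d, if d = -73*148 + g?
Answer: 10737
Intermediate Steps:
d = -10737 (d = -73*148 + 67 = -10804 + 67 = -10737)
-d = -1*(-10737) = 10737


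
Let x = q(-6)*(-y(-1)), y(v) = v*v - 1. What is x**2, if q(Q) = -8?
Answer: 0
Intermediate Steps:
y(v) = -1 + v**2 (y(v) = v**2 - 1 = -1 + v**2)
x = 0 (x = -(-8)*(-1 + (-1)**2) = -(-8)*(-1 + 1) = -(-8)*0 = -8*0 = 0)
x**2 = 0**2 = 0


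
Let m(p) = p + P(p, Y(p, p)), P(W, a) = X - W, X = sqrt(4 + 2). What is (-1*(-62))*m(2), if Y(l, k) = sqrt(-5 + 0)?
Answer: 62*sqrt(6) ≈ 151.87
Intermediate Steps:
Y(l, k) = I*sqrt(5) (Y(l, k) = sqrt(-5) = I*sqrt(5))
X = sqrt(6) ≈ 2.4495
P(W, a) = sqrt(6) - W
m(p) = sqrt(6) (m(p) = p + (sqrt(6) - p) = sqrt(6))
(-1*(-62))*m(2) = (-1*(-62))*sqrt(6) = 62*sqrt(6)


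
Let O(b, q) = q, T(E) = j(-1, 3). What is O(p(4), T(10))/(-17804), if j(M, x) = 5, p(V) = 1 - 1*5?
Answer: -5/17804 ≈ -0.00028084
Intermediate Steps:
p(V) = -4 (p(V) = 1 - 5 = -4)
T(E) = 5
O(p(4), T(10))/(-17804) = 5/(-17804) = 5*(-1/17804) = -5/17804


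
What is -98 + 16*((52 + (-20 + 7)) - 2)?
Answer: 494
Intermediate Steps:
-98 + 16*((52 + (-20 + 7)) - 2) = -98 + 16*((52 - 13) - 2) = -98 + 16*(39 - 2) = -98 + 16*37 = -98 + 592 = 494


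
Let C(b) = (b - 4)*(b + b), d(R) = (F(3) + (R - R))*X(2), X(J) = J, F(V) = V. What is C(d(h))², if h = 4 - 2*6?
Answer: 576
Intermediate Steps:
h = -8 (h = 4 - 12 = -8)
d(R) = 6 (d(R) = (3 + (R - R))*2 = (3 + 0)*2 = 3*2 = 6)
C(b) = 2*b*(-4 + b) (C(b) = (-4 + b)*(2*b) = 2*b*(-4 + b))
C(d(h))² = (2*6*(-4 + 6))² = (2*6*2)² = 24² = 576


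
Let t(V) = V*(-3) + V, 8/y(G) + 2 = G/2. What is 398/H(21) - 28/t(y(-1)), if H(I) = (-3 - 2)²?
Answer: 2309/200 ≈ 11.545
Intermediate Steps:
y(G) = 8/(-2 + G/2)
t(V) = -2*V (t(V) = -3*V + V = -2*V)
H(I) = 25 (H(I) = (-5)² = 25)
398/H(21) - 28/t(y(-1)) = 398/25 - 28/((-32/(-4 - 1))) = 398*(1/25) - 28/((-32/(-5))) = 398/25 - 28/((-32*(-1)/5)) = 398/25 - 28/((-2*(-16/5))) = 398/25 - 28/32/5 = 398/25 - 28*5/32 = 398/25 - 35/8 = 2309/200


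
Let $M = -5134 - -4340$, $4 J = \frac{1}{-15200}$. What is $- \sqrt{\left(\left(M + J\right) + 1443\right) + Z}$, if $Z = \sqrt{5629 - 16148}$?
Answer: $- \frac{\sqrt{1499449562 + 2310400 i \sqrt{10519}}}{1520} \approx -25.554 - 2.0067 i$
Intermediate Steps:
$J = - \frac{1}{60800}$ ($J = \frac{1}{4 \left(-15200\right)} = \frac{1}{4} \left(- \frac{1}{15200}\right) = - \frac{1}{60800} \approx -1.6447 \cdot 10^{-5}$)
$M = -794$ ($M = -5134 + 4340 = -794$)
$Z = i \sqrt{10519}$ ($Z = \sqrt{-10519} = i \sqrt{10519} \approx 102.56 i$)
$- \sqrt{\left(\left(M + J\right) + 1443\right) + Z} = - \sqrt{\left(\left(-794 - \frac{1}{60800}\right) + 1443\right) + i \sqrt{10519}} = - \sqrt{\left(- \frac{48275201}{60800} + 1443\right) + i \sqrt{10519}} = - \sqrt{\frac{39459199}{60800} + i \sqrt{10519}}$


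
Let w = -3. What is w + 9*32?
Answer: 285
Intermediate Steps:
w + 9*32 = -3 + 9*32 = -3 + 288 = 285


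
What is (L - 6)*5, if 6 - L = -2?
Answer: 10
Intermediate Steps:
L = 8 (L = 6 - 1*(-2) = 6 + 2 = 8)
(L - 6)*5 = (8 - 6)*5 = 2*5 = 10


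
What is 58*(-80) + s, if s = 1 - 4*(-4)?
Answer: -4623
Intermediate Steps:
s = 17 (s = 1 + 16 = 17)
58*(-80) + s = 58*(-80) + 17 = -4640 + 17 = -4623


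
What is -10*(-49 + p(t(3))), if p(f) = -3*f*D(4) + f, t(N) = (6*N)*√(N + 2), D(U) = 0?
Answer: 490 - 180*√5 ≈ 87.508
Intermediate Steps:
t(N) = 6*N*√(2 + N) (t(N) = (6*N)*√(2 + N) = 6*N*√(2 + N))
p(f) = f (p(f) = -3*f*0 + f = -3*0 + f = 0 + f = f)
-10*(-49 + p(t(3))) = -10*(-49 + 6*3*√(2 + 3)) = -10*(-49 + 6*3*√5) = -10*(-49 + 18*√5) = 490 - 180*√5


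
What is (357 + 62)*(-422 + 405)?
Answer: -7123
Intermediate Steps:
(357 + 62)*(-422 + 405) = 419*(-17) = -7123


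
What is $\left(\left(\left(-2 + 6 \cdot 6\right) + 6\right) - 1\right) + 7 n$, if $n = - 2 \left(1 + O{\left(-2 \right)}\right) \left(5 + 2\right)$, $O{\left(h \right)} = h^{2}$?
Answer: $-451$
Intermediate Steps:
$n = -70$ ($n = - 2 \left(1 + \left(-2\right)^{2}\right) \left(5 + 2\right) = - 2 \left(1 + 4\right) 7 = - 2 \cdot 5 \cdot 7 = \left(-2\right) 35 = -70$)
$\left(\left(\left(-2 + 6 \cdot 6\right) + 6\right) - 1\right) + 7 n = \left(\left(\left(-2 + 6 \cdot 6\right) + 6\right) - 1\right) + 7 \left(-70\right) = \left(\left(\left(-2 + 36\right) + 6\right) - 1\right) - 490 = \left(\left(34 + 6\right) - 1\right) - 490 = \left(40 - 1\right) - 490 = 39 - 490 = -451$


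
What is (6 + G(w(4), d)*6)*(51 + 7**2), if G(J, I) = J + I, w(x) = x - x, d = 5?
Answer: 3600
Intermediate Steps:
w(x) = 0
G(J, I) = I + J
(6 + G(w(4), d)*6)*(51 + 7**2) = (6 + (5 + 0)*6)*(51 + 7**2) = (6 + 5*6)*(51 + 49) = (6 + 30)*100 = 36*100 = 3600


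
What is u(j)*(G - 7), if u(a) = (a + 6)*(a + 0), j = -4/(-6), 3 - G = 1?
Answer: -200/9 ≈ -22.222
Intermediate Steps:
G = 2 (G = 3 - 1*1 = 3 - 1 = 2)
j = 2/3 (j = -4*(-1/6) = 2/3 ≈ 0.66667)
u(a) = a*(6 + a) (u(a) = (6 + a)*a = a*(6 + a))
u(j)*(G - 7) = (2*(6 + 2/3)/3)*(2 - 7) = ((2/3)*(20/3))*(-5) = (40/9)*(-5) = -200/9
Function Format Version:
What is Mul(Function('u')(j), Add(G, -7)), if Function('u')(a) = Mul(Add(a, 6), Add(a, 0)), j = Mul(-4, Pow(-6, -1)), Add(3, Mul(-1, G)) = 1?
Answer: Rational(-200, 9) ≈ -22.222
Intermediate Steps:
G = 2 (G = Add(3, Mul(-1, 1)) = Add(3, -1) = 2)
j = Rational(2, 3) (j = Mul(-4, Rational(-1, 6)) = Rational(2, 3) ≈ 0.66667)
Function('u')(a) = Mul(a, Add(6, a)) (Function('u')(a) = Mul(Add(6, a), a) = Mul(a, Add(6, a)))
Mul(Function('u')(j), Add(G, -7)) = Mul(Mul(Rational(2, 3), Add(6, Rational(2, 3))), Add(2, -7)) = Mul(Mul(Rational(2, 3), Rational(20, 3)), -5) = Mul(Rational(40, 9), -5) = Rational(-200, 9)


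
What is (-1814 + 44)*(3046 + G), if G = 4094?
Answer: -12637800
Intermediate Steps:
(-1814 + 44)*(3046 + G) = (-1814 + 44)*(3046 + 4094) = -1770*7140 = -12637800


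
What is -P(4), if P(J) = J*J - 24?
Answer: 8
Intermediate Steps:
P(J) = -24 + J**2 (P(J) = J**2 - 24 = -24 + J**2)
-P(4) = -(-24 + 4**2) = -(-24 + 16) = -1*(-8) = 8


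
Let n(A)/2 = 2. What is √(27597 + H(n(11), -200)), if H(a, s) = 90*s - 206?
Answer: √9391 ≈ 96.907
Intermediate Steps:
n(A) = 4 (n(A) = 2*2 = 4)
H(a, s) = -206 + 90*s
√(27597 + H(n(11), -200)) = √(27597 + (-206 + 90*(-200))) = √(27597 + (-206 - 18000)) = √(27597 - 18206) = √9391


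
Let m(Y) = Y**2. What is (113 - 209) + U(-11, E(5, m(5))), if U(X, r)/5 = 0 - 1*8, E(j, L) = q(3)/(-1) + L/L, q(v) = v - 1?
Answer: -136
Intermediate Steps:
q(v) = -1 + v
E(j, L) = -1 (E(j, L) = (-1 + 3)/(-1) + L/L = 2*(-1) + 1 = -2 + 1 = -1)
U(X, r) = -40 (U(X, r) = 5*(0 - 1*8) = 5*(0 - 8) = 5*(-8) = -40)
(113 - 209) + U(-11, E(5, m(5))) = (113 - 209) - 40 = -96 - 40 = -136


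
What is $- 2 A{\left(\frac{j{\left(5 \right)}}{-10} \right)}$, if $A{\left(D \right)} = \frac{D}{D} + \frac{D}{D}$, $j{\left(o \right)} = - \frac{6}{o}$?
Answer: $-4$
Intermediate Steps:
$A{\left(D \right)} = 2$ ($A{\left(D \right)} = 1 + 1 = 2$)
$- 2 A{\left(\frac{j{\left(5 \right)}}{-10} \right)} = \left(-2\right) 2 = -4$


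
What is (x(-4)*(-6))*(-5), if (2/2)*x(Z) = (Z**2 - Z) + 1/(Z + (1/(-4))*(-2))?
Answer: 4140/7 ≈ 591.43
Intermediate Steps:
x(Z) = Z**2 + 1/(1/2 + Z) - Z (x(Z) = (Z**2 - Z) + 1/(Z + (1/(-4))*(-2)) = (Z**2 - Z) + 1/(Z + (1*(-1/4))*(-2)) = (Z**2 - Z) + 1/(Z - 1/4*(-2)) = (Z**2 - Z) + 1/(Z + 1/2) = (Z**2 - Z) + 1/(1/2 + Z) = Z**2 + 1/(1/2 + Z) - Z)
(x(-4)*(-6))*(-5) = (((2 - 1*(-4) - 1*(-4)**2 + 2*(-4)**3)/(1 + 2*(-4)))*(-6))*(-5) = (((2 + 4 - 1*16 + 2*(-64))/(1 - 8))*(-6))*(-5) = (((2 + 4 - 16 - 128)/(-7))*(-6))*(-5) = (-1/7*(-138)*(-6))*(-5) = ((138/7)*(-6))*(-5) = -828/7*(-5) = 4140/7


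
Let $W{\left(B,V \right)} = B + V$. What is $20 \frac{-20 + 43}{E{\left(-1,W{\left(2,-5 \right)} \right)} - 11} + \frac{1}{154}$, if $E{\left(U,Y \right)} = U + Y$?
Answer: $- \frac{14165}{462} \approx -30.66$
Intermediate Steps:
$20 \frac{-20 + 43}{E{\left(-1,W{\left(2,-5 \right)} \right)} - 11} + \frac{1}{154} = 20 \frac{-20 + 43}{\left(-1 + \left(2 - 5\right)\right) - 11} + \frac{1}{154} = 20 \frac{23}{\left(-1 - 3\right) - 11} + \frac{1}{154} = 20 \frac{23}{-4 - 11} + \frac{1}{154} = 20 \frac{23}{-15} + \frac{1}{154} = 20 \cdot 23 \left(- \frac{1}{15}\right) + \frac{1}{154} = 20 \left(- \frac{23}{15}\right) + \frac{1}{154} = - \frac{92}{3} + \frac{1}{154} = - \frac{14165}{462}$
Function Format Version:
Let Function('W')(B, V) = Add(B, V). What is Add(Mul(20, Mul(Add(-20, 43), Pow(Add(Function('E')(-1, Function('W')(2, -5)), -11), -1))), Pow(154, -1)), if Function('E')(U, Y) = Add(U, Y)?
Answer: Rational(-14165, 462) ≈ -30.660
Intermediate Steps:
Add(Mul(20, Mul(Add(-20, 43), Pow(Add(Function('E')(-1, Function('W')(2, -5)), -11), -1))), Pow(154, -1)) = Add(Mul(20, Mul(Add(-20, 43), Pow(Add(Add(-1, Add(2, -5)), -11), -1))), Pow(154, -1)) = Add(Mul(20, Mul(23, Pow(Add(Add(-1, -3), -11), -1))), Rational(1, 154)) = Add(Mul(20, Mul(23, Pow(Add(-4, -11), -1))), Rational(1, 154)) = Add(Mul(20, Mul(23, Pow(-15, -1))), Rational(1, 154)) = Add(Mul(20, Mul(23, Rational(-1, 15))), Rational(1, 154)) = Add(Mul(20, Rational(-23, 15)), Rational(1, 154)) = Add(Rational(-92, 3), Rational(1, 154)) = Rational(-14165, 462)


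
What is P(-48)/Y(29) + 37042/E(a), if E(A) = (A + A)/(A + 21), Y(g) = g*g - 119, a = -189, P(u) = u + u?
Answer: 53488216/3249 ≈ 16463.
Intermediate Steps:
P(u) = 2*u
Y(g) = -119 + g² (Y(g) = g² - 119 = -119 + g²)
E(A) = 2*A/(21 + A) (E(A) = (2*A)/(21 + A) = 2*A/(21 + A))
P(-48)/Y(29) + 37042/E(a) = (2*(-48))/(-119 + 29²) + 37042/((2*(-189)/(21 - 189))) = -96/(-119 + 841) + 37042/((2*(-189)/(-168))) = -96/722 + 37042/((2*(-189)*(-1/168))) = -96*1/722 + 37042/(9/4) = -48/361 + 37042*(4/9) = -48/361 + 148168/9 = 53488216/3249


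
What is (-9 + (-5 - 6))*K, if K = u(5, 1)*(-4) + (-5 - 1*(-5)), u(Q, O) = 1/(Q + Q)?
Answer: 8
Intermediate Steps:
u(Q, O) = 1/(2*Q)
K = -⅖ (K = ((½)/5)*(-4) + (-5 - 1*(-5)) = ((½)*(⅕))*(-4) + (-5 + 5) = (⅒)*(-4) + 0 = -⅖ + 0 = -⅖ ≈ -0.40000)
(-9 + (-5 - 6))*K = (-9 + (-5 - 6))*(-⅖) = (-9 - 11)*(-⅖) = -20*(-⅖) = 8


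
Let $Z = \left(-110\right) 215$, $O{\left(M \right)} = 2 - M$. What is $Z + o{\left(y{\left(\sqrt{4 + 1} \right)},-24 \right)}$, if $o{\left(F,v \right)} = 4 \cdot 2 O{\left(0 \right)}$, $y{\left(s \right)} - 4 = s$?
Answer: $-23634$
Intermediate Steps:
$y{\left(s \right)} = 4 + s$
$Z = -23650$
$o{\left(F,v \right)} = 16$ ($o{\left(F,v \right)} = 4 \cdot 2 \left(2 - 0\right) = 8 \left(2 + 0\right) = 8 \cdot 2 = 16$)
$Z + o{\left(y{\left(\sqrt{4 + 1} \right)},-24 \right)} = -23650 + 16 = -23634$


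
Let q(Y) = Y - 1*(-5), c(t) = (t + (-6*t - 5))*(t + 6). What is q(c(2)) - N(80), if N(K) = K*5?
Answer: -515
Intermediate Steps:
N(K) = 5*K
c(t) = (-5 - 5*t)*(6 + t) (c(t) = (t + (-5 - 6*t))*(6 + t) = (-5 - 5*t)*(6 + t))
q(Y) = 5 + Y (q(Y) = Y + 5 = 5 + Y)
q(c(2)) - N(80) = (5 + (-30 - 35*2 - 5*2²)) - 5*80 = (5 + (-30 - 70 - 5*4)) - 1*400 = (5 + (-30 - 70 - 20)) - 400 = (5 - 120) - 400 = -115 - 400 = -515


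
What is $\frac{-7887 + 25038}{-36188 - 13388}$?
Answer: $- \frac{17151}{49576} \approx -0.34595$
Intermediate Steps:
$\frac{-7887 + 25038}{-36188 - 13388} = \frac{17151}{-49576} = 17151 \left(- \frac{1}{49576}\right) = - \frac{17151}{49576}$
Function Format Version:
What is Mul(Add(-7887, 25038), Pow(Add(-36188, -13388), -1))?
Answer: Rational(-17151, 49576) ≈ -0.34595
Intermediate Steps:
Mul(Add(-7887, 25038), Pow(Add(-36188, -13388), -1)) = Mul(17151, Pow(-49576, -1)) = Mul(17151, Rational(-1, 49576)) = Rational(-17151, 49576)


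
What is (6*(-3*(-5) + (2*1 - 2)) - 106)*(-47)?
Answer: 752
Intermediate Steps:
(6*(-3*(-5) + (2*1 - 2)) - 106)*(-47) = (6*(15 + (2 - 2)) - 106)*(-47) = (6*(15 + 0) - 106)*(-47) = (6*15 - 106)*(-47) = (90 - 106)*(-47) = -16*(-47) = 752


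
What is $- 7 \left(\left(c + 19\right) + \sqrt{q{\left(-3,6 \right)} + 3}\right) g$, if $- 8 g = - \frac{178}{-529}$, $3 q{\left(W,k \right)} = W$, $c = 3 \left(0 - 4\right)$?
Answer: $\frac{4361}{2116} + \frac{623 \sqrt{2}}{2116} \approx 2.4773$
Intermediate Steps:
$c = -12$ ($c = 3 \left(-4\right) = -12$)
$q{\left(W,k \right)} = \frac{W}{3}$
$g = - \frac{89}{2116}$ ($g = - \frac{\left(-178\right) \frac{1}{-529}}{8} = - \frac{\left(-178\right) \left(- \frac{1}{529}\right)}{8} = \left(- \frac{1}{8}\right) \frac{178}{529} = - \frac{89}{2116} \approx -0.04206$)
$- 7 \left(\left(c + 19\right) + \sqrt{q{\left(-3,6 \right)} + 3}\right) g = - 7 \left(\left(-12 + 19\right) + \sqrt{\frac{1}{3} \left(-3\right) + 3}\right) \left(- \frac{89}{2116}\right) = - 7 \left(7 + \sqrt{-1 + 3}\right) \left(- \frac{89}{2116}\right) = - 7 \left(7 + \sqrt{2}\right) \left(- \frac{89}{2116}\right) = \left(-49 - 7 \sqrt{2}\right) \left(- \frac{89}{2116}\right) = \frac{4361}{2116} + \frac{623 \sqrt{2}}{2116}$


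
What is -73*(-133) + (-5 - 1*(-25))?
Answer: 9729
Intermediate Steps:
-73*(-133) + (-5 - 1*(-25)) = 9709 + (-5 + 25) = 9709 + 20 = 9729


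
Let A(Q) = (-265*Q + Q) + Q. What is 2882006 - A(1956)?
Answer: 3396434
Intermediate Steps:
A(Q) = -263*Q (A(Q) = -264*Q + Q = -263*Q)
2882006 - A(1956) = 2882006 - (-263)*1956 = 2882006 - 1*(-514428) = 2882006 + 514428 = 3396434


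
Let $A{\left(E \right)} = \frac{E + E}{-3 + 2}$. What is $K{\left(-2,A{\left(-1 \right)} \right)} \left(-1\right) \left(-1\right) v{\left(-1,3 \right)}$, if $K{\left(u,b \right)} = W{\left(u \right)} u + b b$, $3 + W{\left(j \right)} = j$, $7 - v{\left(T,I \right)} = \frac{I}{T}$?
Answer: $140$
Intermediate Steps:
$v{\left(T,I \right)} = 7 - \frac{I}{T}$
$W{\left(j \right)} = -3 + j$
$A{\left(E \right)} = - 2 E$ ($A{\left(E \right)} = \frac{2 E}{-1} = 2 E \left(-1\right) = - 2 E$)
$K{\left(u,b \right)} = b^{2} + u \left(-3 + u\right)$ ($K{\left(u,b \right)} = \left(-3 + u\right) u + b b = u \left(-3 + u\right) + b^{2} = b^{2} + u \left(-3 + u\right)$)
$K{\left(-2,A{\left(-1 \right)} \right)} \left(-1\right) \left(-1\right) v{\left(-1,3 \right)} = \left(\left(\left(-2\right) \left(-1\right)\right)^{2} - 2 \left(-3 - 2\right)\right) \left(-1\right) \left(-1\right) \left(7 - \frac{3}{-1}\right) = \left(2^{2} - -10\right) 1 \left(7 - 3 \left(-1\right)\right) = \left(4 + 10\right) 1 \left(7 + 3\right) = 14 \cdot 1 \cdot 10 = 14 \cdot 10 = 140$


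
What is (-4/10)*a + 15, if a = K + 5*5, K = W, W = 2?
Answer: 21/5 ≈ 4.2000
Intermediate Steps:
K = 2
a = 27 (a = 2 + 5*5 = 2 + 25 = 27)
(-4/10)*a + 15 = -4/10*27 + 15 = -4*⅒*27 + 15 = -⅖*27 + 15 = -54/5 + 15 = 21/5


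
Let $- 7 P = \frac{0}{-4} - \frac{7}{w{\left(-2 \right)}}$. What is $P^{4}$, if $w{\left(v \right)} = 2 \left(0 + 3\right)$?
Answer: $\frac{1}{1296} \approx 0.0007716$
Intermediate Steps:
$w{\left(v \right)} = 6$ ($w{\left(v \right)} = 2 \cdot 3 = 6$)
$P = \frac{1}{6}$ ($P = - \frac{\frac{0}{-4} - \frac{7}{6}}{7} = - \frac{0 \left(- \frac{1}{4}\right) - \frac{7}{6}}{7} = - \frac{0 - \frac{7}{6}}{7} = \left(- \frac{1}{7}\right) \left(- \frac{7}{6}\right) = \frac{1}{6} \approx 0.16667$)
$P^{4} = \left(\frac{1}{6}\right)^{4} = \frac{1}{1296}$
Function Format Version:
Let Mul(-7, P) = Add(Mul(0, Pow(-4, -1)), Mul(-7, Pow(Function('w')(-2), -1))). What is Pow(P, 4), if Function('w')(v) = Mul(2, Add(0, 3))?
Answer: Rational(1, 1296) ≈ 0.00077160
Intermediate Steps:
Function('w')(v) = 6 (Function('w')(v) = Mul(2, 3) = 6)
P = Rational(1, 6) (P = Mul(Rational(-1, 7), Add(Mul(0, Pow(-4, -1)), Mul(-7, Pow(6, -1)))) = Mul(Rational(-1, 7), Add(Mul(0, Rational(-1, 4)), Mul(-7, Rational(1, 6)))) = Mul(Rational(-1, 7), Add(0, Rational(-7, 6))) = Mul(Rational(-1, 7), Rational(-7, 6)) = Rational(1, 6) ≈ 0.16667)
Pow(P, 4) = Pow(Rational(1, 6), 4) = Rational(1, 1296)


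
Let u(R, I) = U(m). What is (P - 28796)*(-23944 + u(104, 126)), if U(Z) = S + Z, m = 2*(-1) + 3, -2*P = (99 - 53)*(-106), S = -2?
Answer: 631142310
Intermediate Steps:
P = 2438 (P = -(99 - 53)*(-106)/2 = -23*(-106) = -½*(-4876) = 2438)
m = 1 (m = -2 + 3 = 1)
U(Z) = -2 + Z
u(R, I) = -1 (u(R, I) = -2 + 1 = -1)
(P - 28796)*(-23944 + u(104, 126)) = (2438 - 28796)*(-23944 - 1) = -26358*(-23945) = 631142310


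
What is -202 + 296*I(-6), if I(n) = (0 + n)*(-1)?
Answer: 1574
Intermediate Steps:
I(n) = -n (I(n) = n*(-1) = -n)
-202 + 296*I(-6) = -202 + 296*(-1*(-6)) = -202 + 296*6 = -202 + 1776 = 1574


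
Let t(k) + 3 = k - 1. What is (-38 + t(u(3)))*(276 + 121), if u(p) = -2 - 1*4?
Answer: -19056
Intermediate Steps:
u(p) = -6 (u(p) = -2 - 4 = -6)
t(k) = -4 + k (t(k) = -3 + (k - 1) = -3 + (-1 + k) = -4 + k)
(-38 + t(u(3)))*(276 + 121) = (-38 + (-4 - 6))*(276 + 121) = (-38 - 10)*397 = -48*397 = -19056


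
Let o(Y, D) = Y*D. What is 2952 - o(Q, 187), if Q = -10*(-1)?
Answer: 1082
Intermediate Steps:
Q = 10
o(Y, D) = D*Y
2952 - o(Q, 187) = 2952 - 187*10 = 2952 - 1*1870 = 2952 - 1870 = 1082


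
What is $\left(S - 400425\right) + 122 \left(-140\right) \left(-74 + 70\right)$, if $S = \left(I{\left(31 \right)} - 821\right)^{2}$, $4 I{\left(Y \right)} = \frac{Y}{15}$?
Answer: $\frac{1227916441}{3600} \approx 3.4109 \cdot 10^{5}$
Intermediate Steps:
$I{\left(Y \right)} = \frac{Y}{60}$ ($I{\left(Y \right)} = \frac{Y \frac{1}{15}}{4} = \frac{\frac{1}{15} Y}{4} = \frac{Y}{60}$)
$S = \frac{2423494441}{3600}$ ($S = \left(\frac{1}{60} \cdot 31 - 821\right)^{2} = \left(\frac{31}{60} - 821\right)^{2} = \left(- \frac{49229}{60}\right)^{2} = \frac{2423494441}{3600} \approx 6.7319 \cdot 10^{5}$)
$\left(S - 400425\right) + 122 \left(-140\right) \left(-74 + 70\right) = \left(\frac{2423494441}{3600} - 400425\right) + 122 \left(-140\right) \left(-74 + 70\right) = \frac{981964441}{3600} - -68320 = \frac{981964441}{3600} + 68320 = \frac{1227916441}{3600}$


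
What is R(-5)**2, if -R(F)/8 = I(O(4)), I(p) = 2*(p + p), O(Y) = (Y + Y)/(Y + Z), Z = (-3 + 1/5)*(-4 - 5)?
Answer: 409600/5329 ≈ 76.862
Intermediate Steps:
Z = 126/5 (Z = (-3 + 1*(1/5))*(-9) = (-3 + 1/5)*(-9) = -14/5*(-9) = 126/5 ≈ 25.200)
O(Y) = 2*Y/(126/5 + Y) (O(Y) = (Y + Y)/(Y + 126/5) = (2*Y)/(126/5 + Y) = 2*Y/(126/5 + Y))
I(p) = 4*p (I(p) = 2*(2*p) = 4*p)
R(F) = -640/73 (R(F) = -32*10*4/(126 + 5*4) = -32*10*4/(126 + 20) = -32*10*4/146 = -32*10*4*(1/146) = -32*20/73 = -8*80/73 = -640/73)
R(-5)**2 = (-640/73)**2 = 409600/5329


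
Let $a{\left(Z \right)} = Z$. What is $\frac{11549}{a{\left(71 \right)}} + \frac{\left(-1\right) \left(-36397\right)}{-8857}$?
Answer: $\frac{5865018}{36991} \approx 158.55$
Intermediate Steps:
$\frac{11549}{a{\left(71 \right)}} + \frac{\left(-1\right) \left(-36397\right)}{-8857} = \frac{11549}{71} + \frac{\left(-1\right) \left(-36397\right)}{-8857} = 11549 \cdot \frac{1}{71} + 36397 \left(- \frac{1}{8857}\right) = \frac{11549}{71} - \frac{2141}{521} = \frac{5865018}{36991}$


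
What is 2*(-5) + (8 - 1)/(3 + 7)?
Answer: -93/10 ≈ -9.3000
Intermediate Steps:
2*(-5) + (8 - 1)/(3 + 7) = -10 + 7/10 = -93/10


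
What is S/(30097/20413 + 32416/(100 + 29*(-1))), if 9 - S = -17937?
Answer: 8669850186/221281565 ≈ 39.180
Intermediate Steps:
S = 17946 (S = 9 - 1*(-17937) = 9 + 17937 = 17946)
S/(30097/20413 + 32416/(100 + 29*(-1))) = 17946/(30097/20413 + 32416/(100 + 29*(-1))) = 17946/(30097*(1/20413) + 32416/(100 - 29)) = 17946/(30097/20413 + 32416/71) = 17946/(663844695/1449323) = 17946*(1449323/663844695) = 8669850186/221281565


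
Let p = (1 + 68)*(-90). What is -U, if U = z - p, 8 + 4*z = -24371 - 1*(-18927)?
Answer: -4847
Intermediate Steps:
p = -6210 (p = 69*(-90) = -6210)
z = -1363 (z = -2 + (-24371 - 1*(-18927))/4 = -2 + (-24371 + 18927)/4 = -2 + (¼)*(-5444) = -2 - 1361 = -1363)
U = 4847 (U = -1363 - 1*(-6210) = -1363 + 6210 = 4847)
-U = -1*4847 = -4847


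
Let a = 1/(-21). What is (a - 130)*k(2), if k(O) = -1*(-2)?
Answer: -5462/21 ≈ -260.10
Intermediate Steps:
k(O) = 2
a = -1/21 ≈ -0.047619
(a - 130)*k(2) = (-1/21 - 130)*2 = -2731/21*2 = -5462/21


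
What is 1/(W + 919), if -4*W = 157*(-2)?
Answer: 2/1995 ≈ 0.0010025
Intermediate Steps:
W = 157/2 (W = -157*(-2)/4 = -1/4*(-314) = 157/2 ≈ 78.500)
1/(W + 919) = 1/(157/2 + 919) = 1/(1995/2) = 2/1995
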